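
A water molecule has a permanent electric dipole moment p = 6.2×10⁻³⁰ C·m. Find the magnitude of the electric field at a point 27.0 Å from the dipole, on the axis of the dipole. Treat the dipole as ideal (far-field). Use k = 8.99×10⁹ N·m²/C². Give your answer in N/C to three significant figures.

On the dipole axis E = 2kp/r³.
E = 2·(8.99×10⁹)(6.20×10⁻³⁰) / (2.70×10⁻⁹)³ = 5.664×10⁶ N/C.

E ≈ 5.66×10⁶ N/C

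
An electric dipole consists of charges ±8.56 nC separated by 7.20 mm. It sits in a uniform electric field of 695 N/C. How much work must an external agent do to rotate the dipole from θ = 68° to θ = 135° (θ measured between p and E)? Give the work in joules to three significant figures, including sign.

W ≈ 4.63×10⁻⁸ J

Dipole moment p = qd = (8.56×10⁻⁹ C)(0.00720 m) = 6.163×10⁻¹¹ C·m.
W_ext = ΔU = U(θ₂) − U(θ₁) = −pE cosθ₂ − (−pE cosθ₁) = pE(cosθ₁ − cosθ₂).
W = (6.163×10⁻¹¹)(695)·(cos68° − cos135°) = (4.283×10⁻⁸)·(+1.0817) = 4.633×10⁻⁸ J.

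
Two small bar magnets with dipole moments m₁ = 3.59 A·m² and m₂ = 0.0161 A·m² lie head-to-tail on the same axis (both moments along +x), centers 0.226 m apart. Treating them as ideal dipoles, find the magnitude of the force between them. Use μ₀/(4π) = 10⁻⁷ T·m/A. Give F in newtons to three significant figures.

On-axis B of dipole 1: B = (μ₀/4π)·2m₁/r³. Force on dipole 2: F = m₂·dB/dr.
dB/dr = −(μ₀/4π)·6m₁/r⁴, so |F| = (μ₀/4π)·6m₁m₂/r⁴.
F = 6(10⁻⁷)(3.59)(0.0161)/(0.226)⁴ = 1.329×10⁻⁵ N.

F ≈ 1.33×10⁻⁵ N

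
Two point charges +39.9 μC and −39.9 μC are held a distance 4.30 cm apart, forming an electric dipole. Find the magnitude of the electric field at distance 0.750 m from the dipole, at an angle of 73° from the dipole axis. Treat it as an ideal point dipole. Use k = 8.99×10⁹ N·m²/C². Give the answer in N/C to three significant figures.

E ≈ 4.10×10⁴ N/C

Dipole moment p = qd = (3.99×10⁻⁵ C)(0.0430 m) = 1.716×10⁻⁶ C·m.
At angle θ the dipole field magnitude is E = (kp/r³)·√(1 + 3cos²θ).
kp/r³ = (8.99×10⁹)(1.716×10⁻⁶) / (0.750)³ = 3.657×10⁴ N/C.
√(1 + 3cos²73°) = √(1 + 3·0.0855) = √1.2564 ≈ 1.1209.
E ≈ 3.657×10⁴ × 1.121 = 4.099×10⁴ N/C.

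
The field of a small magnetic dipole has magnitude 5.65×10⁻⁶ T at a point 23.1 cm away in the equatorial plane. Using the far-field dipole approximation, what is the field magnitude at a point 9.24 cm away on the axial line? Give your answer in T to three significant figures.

B ≈ 1.77×10⁻⁴ T

Dipole fields scale as 1/r³ in the far field.
The axial field is twice the equatorial field at the same r, so the geometry factor is 2/1.
B₂ = B₁ · (2/1) · (r₁/r₂)³ = 5.65×10⁻⁶ · 2 · (23.1/9.24)³.
(r₁/r₂)³ = (2.5)³ = 15.62.
B₂ ≈ 1.766×10⁻⁴ T.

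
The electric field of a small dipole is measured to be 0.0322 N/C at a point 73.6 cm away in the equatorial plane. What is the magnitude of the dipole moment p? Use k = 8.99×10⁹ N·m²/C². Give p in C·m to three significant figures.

p ≈ 1.43×10⁻¹² C·m

In the equatorial plane E = kp/r³, so p = Er³/(k).
p = (0.0322)·(0.736)³ / (8.99×10⁹) = 1.428×10⁻¹² C·m.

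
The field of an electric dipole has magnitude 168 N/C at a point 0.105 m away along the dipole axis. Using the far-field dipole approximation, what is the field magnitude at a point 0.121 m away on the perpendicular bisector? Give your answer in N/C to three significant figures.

Dipole fields scale as 1/r³ in the far field.
The axial field is twice the equatorial field at the same r, so the geometry factor is 1/2.
E₂ = E₁ · (1/2) · (r₁/r₂)³ = 168 · 0.5 · (0.105/0.121)³.
(r₁/r₂)³ = (0.8678)³ = 0.6534.
E₂ ≈ 54.89 N/C.

E ≈ 54.9 N/C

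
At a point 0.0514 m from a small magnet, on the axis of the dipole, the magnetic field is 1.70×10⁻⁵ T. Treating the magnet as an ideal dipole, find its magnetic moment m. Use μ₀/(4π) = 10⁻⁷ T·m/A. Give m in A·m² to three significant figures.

m ≈ 0.0115 A·m²

On axis B = (μ₀/4π)·2m/r³, so m = Br³·4π/(μ₀·2).
m = (1.70×10⁻⁵)·(0.0514)³ / (2·10⁻⁷) = 0.01154 A·m².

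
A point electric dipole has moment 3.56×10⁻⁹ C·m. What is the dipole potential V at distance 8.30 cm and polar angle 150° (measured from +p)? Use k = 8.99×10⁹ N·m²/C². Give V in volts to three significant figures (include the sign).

V ≈ -4020 V

The dipole potential is V = kp cosθ / r².
V = (8.99×10⁹)(3.56×10⁻⁹)·cos150° / (0.0830)² = -4023 V.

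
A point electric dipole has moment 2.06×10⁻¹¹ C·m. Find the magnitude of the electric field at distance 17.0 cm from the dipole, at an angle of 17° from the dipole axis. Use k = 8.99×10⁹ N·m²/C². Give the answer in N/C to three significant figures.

At angle θ the dipole field magnitude is E = (kp/r³)·√(1 + 3cos²θ).
kp/r³ = (8.99×10⁹)(2.06×10⁻¹¹) / (0.170)³ = 37.69 N/C.
√(1 + 3cos²17°) = √(1 + 3·0.9145) = √3.7436 ≈ 1.9348.
E ≈ 37.69 × 1.935 = 72.93 N/C.

E ≈ 72.9 N/C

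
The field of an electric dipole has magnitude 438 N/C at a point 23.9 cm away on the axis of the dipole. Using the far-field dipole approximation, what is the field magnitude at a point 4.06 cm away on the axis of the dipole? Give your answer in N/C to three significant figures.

E ≈ 8.93×10⁴ N/C

Dipole fields scale as 1/r³ in the far field; the geometry is the same at both points.
E₂ = E₁ · (r₁/r₂)³ = 438 · (23.9/4.06)³.
(r₁/r₂)³ = (5.887)³ = 204.
E₂ ≈ 8.935×10⁴ N/C.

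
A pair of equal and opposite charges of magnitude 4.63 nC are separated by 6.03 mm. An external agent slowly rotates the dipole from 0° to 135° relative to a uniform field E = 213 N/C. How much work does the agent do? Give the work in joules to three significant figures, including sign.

W ≈ 1.02×10⁻⁸ J

Dipole moment p = qd = (4.63×10⁻⁹ C)(0.00603 m) = 2.792×10⁻¹¹ C·m.
W_ext = ΔU = U(θ₂) − U(θ₁) = −pE cosθ₂ − (−pE cosθ₁) = pE(cosθ₁ − cosθ₂).
W = (2.792×10⁻¹¹)(213)·(cos0° − cos135°) = (5.947×10⁻⁹)·(+1.7071) = 1.015×10⁻⁸ J.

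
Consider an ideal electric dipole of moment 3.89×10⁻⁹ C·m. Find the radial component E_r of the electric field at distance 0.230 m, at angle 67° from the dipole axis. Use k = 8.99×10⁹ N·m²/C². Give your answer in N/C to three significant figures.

E_r ≈ 2250 N/C

For a dipole, E_r = (2kp cosθ)/r³.
kp/r³ = (8.99×10⁹)(3.89×10⁻⁹)/(0.230)³ = 2874 N/C.
E_r = 2·2874·cos67° = 2246 N/C.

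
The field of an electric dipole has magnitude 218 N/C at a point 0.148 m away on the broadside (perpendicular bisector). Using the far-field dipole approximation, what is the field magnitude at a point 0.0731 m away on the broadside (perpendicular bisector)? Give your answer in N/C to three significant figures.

Dipole fields scale as 1/r³ in the far field; the geometry is the same at both points.
E₂ = E₁ · (r₁/r₂)³ = 218 · (0.148/0.0731)³.
(r₁/r₂)³ = (2.025)³ = 8.299.
E₂ ≈ 1809 N/C.

E ≈ 1810 N/C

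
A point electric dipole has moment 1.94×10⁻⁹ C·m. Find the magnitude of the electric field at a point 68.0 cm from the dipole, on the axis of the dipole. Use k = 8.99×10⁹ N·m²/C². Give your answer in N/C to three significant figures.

E ≈ 111 N/C

On the dipole axis E = 2kp/r³.
E = 2·(8.99×10⁹)(1.94×10⁻⁹) / (0.680)³ = 110.9 N/C.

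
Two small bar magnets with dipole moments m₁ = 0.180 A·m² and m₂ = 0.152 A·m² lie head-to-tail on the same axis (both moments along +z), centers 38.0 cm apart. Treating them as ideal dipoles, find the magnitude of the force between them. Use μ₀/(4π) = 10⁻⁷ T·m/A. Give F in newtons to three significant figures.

F ≈ 7.87×10⁻⁷ N

On-axis B of dipole 1: B = (μ₀/4π)·2m₁/r³. Force on dipole 2: F = m₂·dB/dr.
dB/dr = −(μ₀/4π)·6m₁/r⁴, so |F| = (μ₀/4π)·6m₁m₂/r⁴.
F = 6(10⁻⁷)(0.180)(0.152)/(0.380)⁴ = 7.873×10⁻⁷ N.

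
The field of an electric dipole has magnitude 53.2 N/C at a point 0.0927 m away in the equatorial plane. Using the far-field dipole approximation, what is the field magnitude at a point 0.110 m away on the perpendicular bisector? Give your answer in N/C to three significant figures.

E ≈ 31.8 N/C

Dipole fields scale as 1/r³ in the far field; the geometry is the same at both points.
E₂ = E₁ · (r₁/r₂)³ = 53.2 · (0.0927/0.110)³.
(r₁/r₂)³ = (0.8427)³ = 0.5985.
E₂ ≈ 31.84 N/C.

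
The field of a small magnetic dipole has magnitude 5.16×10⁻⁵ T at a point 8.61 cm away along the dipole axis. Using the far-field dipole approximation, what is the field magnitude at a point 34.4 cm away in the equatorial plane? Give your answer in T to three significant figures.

Dipole fields scale as 1/r³ in the far field.
The axial field is twice the equatorial field at the same r, so the geometry factor is 1/2.
B₂ = B₁ · (1/2) · (r₁/r₂)³ = 5.16×10⁻⁵ · 0.5 · (8.61/34.4)³.
(r₁/r₂)³ = (0.2503)³ = 0.01568.
B₂ ≈ 4.045×10⁻⁷ T.

B ≈ 4.05×10⁻⁷ T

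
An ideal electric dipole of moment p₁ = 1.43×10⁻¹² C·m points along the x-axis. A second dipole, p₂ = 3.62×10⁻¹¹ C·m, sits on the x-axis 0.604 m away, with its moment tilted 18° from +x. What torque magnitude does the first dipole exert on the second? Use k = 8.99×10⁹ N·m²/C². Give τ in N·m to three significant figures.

τ ≈ 1.31×10⁻¹² N·m

The second dipole sits on the axis of the first, so the field there is axial: E₁ = 2kp₁/r³ along +x.
E₁ = 2(8.99×10⁹)(1.43×10⁻¹²)/(0.604)³ = 0.1167 N/C.
Torque on the second dipole: τ = p₂ E₁ sinθ.
τ = (3.62×10⁻¹¹)(0.1167)·sin18° = 1.305×10⁻¹² N·m.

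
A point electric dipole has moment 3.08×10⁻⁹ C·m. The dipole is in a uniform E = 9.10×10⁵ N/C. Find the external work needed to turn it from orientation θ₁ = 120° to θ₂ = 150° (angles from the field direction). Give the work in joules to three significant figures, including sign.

W_ext = ΔU = U(θ₂) − U(θ₁) = −pE cosθ₂ − (−pE cosθ₁) = pE(cosθ₁ − cosθ₂).
W = (3.08×10⁻⁹)(9.10×10⁵)·(cos120° − cos150°) = (0.002803)·(+0.3660) = 0.001026 J.

W ≈ 0.00103 J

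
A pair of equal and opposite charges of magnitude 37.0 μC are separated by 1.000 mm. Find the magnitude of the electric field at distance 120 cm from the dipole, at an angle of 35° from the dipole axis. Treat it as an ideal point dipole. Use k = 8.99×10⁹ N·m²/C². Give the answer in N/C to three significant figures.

Dipole moment p = qd = (3.70×10⁻⁵ C)(0.00100 m) = 3.70×10⁻⁸ C·m.
At angle θ the dipole field magnitude is E = (kp/r³)·√(1 + 3cos²θ).
kp/r³ = (8.99×10⁹)(3.70×10⁻⁸) / (1.20)³ = 192.5 N/C.
√(1 + 3cos²35°) = √(1 + 3·0.6710) = √3.0130 ≈ 1.7358.
E ≈ 192.5 × 1.736 = 334.1 N/C.

E ≈ 334 N/C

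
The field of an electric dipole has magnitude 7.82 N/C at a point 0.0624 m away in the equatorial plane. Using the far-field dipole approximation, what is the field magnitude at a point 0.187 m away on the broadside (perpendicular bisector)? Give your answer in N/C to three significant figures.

E ≈ 0.291 N/C

Dipole fields scale as 1/r³ in the far field; the geometry is the same at both points.
E₂ = E₁ · (r₁/r₂)³ = 7.82 · (0.0624/0.187)³.
(r₁/r₂)³ = (0.3337)³ = 0.03716.
E₂ ≈ 0.2906 N/C.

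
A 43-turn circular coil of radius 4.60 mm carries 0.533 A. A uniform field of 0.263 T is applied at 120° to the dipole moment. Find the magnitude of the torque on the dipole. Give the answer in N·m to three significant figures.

m = NIA = NIπa² = 43·(0.533)·π·(0.00460)² = 0.001524 A·m².
Torque on a magnetic dipole: τ = mB sinθ.
τ = (0.001524)(0.263)·sin120° = 3.471×10⁻⁴ N·m.

τ ≈ 3.47×10⁻⁴ N·m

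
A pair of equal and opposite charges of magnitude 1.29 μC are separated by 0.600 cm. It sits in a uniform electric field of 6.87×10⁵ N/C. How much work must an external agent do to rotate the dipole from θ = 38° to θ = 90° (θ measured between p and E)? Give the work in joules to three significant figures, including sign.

Dipole moment p = qd = (1.29×10⁻⁶ C)(0.00600 m) = 7.74×10⁻⁹ C·m.
W_ext = ΔU = U(θ₂) − U(θ₁) = −pE cosθ₂ − (−pE cosθ₁) = pE(cosθ₁ − cosθ₂).
W = (7.74×10⁻⁹)(6.87×10⁵)·(cos38° − cos90°) = (0.005317)·(+0.7880) = 0.004190 J.

W ≈ 0.00419 J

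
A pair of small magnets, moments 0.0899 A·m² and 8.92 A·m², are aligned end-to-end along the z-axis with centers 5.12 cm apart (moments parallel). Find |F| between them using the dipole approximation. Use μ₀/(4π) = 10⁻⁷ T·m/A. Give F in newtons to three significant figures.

F ≈ 0.0700 N

On-axis B of dipole 1: B = (μ₀/4π)·2m₁/r³. Force on dipole 2: F = m₂·dB/dr.
dB/dr = −(μ₀/4π)·6m₁/r⁴, so |F| = (μ₀/4π)·6m₁m₂/r⁴.
F = 6(10⁻⁷)(0.0899)(8.92)/(0.0512)⁴ = 0.07002 N.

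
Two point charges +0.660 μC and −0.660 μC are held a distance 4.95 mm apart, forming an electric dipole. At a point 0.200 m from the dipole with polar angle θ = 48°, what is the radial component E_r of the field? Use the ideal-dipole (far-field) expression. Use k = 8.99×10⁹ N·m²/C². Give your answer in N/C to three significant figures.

E_r ≈ 4910 N/C

Dipole moment p = qd = (6.60×10⁻⁷ C)(0.00495 m) = 3.267×10⁻⁹ C·m.
For a dipole, E_r = (2kp cosθ)/r³.
kp/r³ = (8.99×10⁹)(3.267×10⁻⁹)/(0.200)³ = 3671 N/C.
E_r = 2·3671·cos48° = 4913 N/C.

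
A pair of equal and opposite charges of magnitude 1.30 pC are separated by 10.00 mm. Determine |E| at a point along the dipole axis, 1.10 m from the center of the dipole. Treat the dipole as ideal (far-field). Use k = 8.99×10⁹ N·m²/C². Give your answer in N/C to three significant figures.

Dipole moment p = qd = (1.30×10⁻¹² C)(0.0100 m) = 1.30×10⁻¹⁴ C·m.
On the dipole axis E = 2kp/r³.
E = 2·(8.99×10⁹)(1.30×10⁻¹⁴) / (1.10)³ = 1.756×10⁻⁴ N/C.

E ≈ 1.76×10⁻⁴ N/C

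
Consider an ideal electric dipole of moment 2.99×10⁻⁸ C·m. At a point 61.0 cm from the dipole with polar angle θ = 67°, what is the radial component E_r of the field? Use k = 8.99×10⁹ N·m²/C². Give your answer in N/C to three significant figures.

E_r ≈ 925 N/C

For a dipole, E_r = (2kp cosθ)/r³.
kp/r³ = (8.99×10⁹)(2.99×10⁻⁸)/(0.610)³ = 1184 N/C.
E_r = 2·1184·cos67° = 925.4 N/C.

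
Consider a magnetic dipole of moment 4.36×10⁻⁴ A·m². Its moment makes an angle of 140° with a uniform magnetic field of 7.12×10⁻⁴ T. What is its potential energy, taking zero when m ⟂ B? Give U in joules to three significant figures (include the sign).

U = −m·B = −mB cosθ.
U = −(4.36×10⁻⁴)(7.12×10⁻⁴)·cos140° = 2.378×10⁻⁷ J.

U ≈ 2.38×10⁻⁷ J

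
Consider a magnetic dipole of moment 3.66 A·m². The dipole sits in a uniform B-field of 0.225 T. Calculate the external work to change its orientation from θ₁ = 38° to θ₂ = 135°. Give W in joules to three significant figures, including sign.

W ≈ 1.23 J

W_ext = ΔU = −mB cosθ₂ + mB cosθ₁ = mB(cosθ₁ − cosθ₂).
W = (3.66)(0.225)·(cos38° − cos135°) = (0.8235)·(+1.4951) = 1.231 J.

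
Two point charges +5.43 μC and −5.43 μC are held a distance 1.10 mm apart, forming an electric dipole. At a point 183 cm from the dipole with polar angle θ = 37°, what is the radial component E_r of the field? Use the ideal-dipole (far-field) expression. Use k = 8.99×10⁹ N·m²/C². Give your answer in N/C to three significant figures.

Dipole moment p = qd = (5.43×10⁻⁶ C)(0.00110 m) = 5.973×10⁻⁹ C·m.
For a dipole, E_r = (2kp cosθ)/r³.
kp/r³ = (8.99×10⁹)(5.973×10⁻⁹)/(1.83)³ = 8.762 N/C.
E_r = 2·8.762·cos37° = 14.00 N/C.

E_r ≈ 14.0 N/C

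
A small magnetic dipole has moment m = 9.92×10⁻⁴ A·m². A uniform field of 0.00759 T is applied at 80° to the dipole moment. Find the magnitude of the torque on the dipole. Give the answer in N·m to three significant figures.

Torque on a magnetic dipole: τ = mB sinθ.
τ = (9.92×10⁻⁴)(0.00759)·sin80° = 7.415×10⁻⁶ N·m.

τ ≈ 7.41×10⁻⁶ N·m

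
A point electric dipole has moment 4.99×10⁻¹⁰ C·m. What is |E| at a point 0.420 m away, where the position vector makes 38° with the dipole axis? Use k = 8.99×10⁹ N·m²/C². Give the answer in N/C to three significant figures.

E ≈ 102 N/C

At angle θ the dipole field magnitude is E = (kp/r³)·√(1 + 3cos²θ).
kp/r³ = (8.99×10⁹)(4.99×10⁻¹⁰) / (0.420)³ = 60.55 N/C.
√(1 + 3cos²38°) = √(1 + 3·0.6210) = √2.8629 ≈ 1.6920.
E ≈ 60.55 × 1.692 = 102.5 N/C.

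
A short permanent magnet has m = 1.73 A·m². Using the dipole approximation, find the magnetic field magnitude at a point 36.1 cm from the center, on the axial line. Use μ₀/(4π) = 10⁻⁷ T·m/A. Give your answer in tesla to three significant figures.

B ≈ 7.35×10⁻⁶ T

On axis B = (μ₀/4π)·2m/r³.
B = 2·(10⁻⁷)·(1.73) / (0.361)³ = 7.355×10⁻⁶ T.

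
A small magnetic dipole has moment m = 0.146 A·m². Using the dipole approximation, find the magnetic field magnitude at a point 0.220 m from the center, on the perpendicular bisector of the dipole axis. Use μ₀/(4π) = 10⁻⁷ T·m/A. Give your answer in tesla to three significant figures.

B ≈ 1.37×10⁻⁶ T

In the equatorial plane B = (μ₀/4π)·m/r³ (half the axial value).
B = (10⁻⁷)·(0.146) / (0.220)³ = 1.371×10⁻⁶ T.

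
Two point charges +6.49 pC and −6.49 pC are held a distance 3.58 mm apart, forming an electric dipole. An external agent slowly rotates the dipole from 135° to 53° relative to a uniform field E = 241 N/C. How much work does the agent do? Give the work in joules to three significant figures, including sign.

Dipole moment p = qd = (6.49×10⁻¹² C)(0.00358 m) = 2.323×10⁻¹⁴ C·m.
W_ext = ΔU = U(θ₂) − U(θ₁) = −pE cosθ₂ − (−pE cosθ₁) = pE(cosθ₁ − cosθ₂).
W = (2.323×10⁻¹⁴)(241)·(cos135° − cos53°) = (5.598×10⁻¹²)·(-1.3089) = -7.328×10⁻¹² J.

W ≈ -7.33×10⁻¹² J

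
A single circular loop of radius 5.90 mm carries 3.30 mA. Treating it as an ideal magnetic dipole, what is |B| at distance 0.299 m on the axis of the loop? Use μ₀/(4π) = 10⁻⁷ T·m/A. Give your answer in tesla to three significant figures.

B ≈ 2.70×10⁻¹² T

Magnetic moment m = IA = Iπa² = (0.00330)·π·(0.00590)² = 3.609×10⁻⁷ A·m².
On axis B = (μ₀/4π)·2m/r³.
B = 2·(10⁻⁷)·(3.609×10⁻⁷) / (0.299)³ = 2.700×10⁻¹² T.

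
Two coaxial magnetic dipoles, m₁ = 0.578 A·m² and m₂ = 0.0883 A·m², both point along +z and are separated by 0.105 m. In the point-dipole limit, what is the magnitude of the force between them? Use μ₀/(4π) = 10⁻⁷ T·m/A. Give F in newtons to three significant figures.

F ≈ 2.52×10⁻⁴ N

On-axis B of dipole 1: B = (μ₀/4π)·2m₁/r³. Force on dipole 2: F = m₂·dB/dr.
dB/dr = −(μ₀/4π)·6m₁/r⁴, so |F| = (μ₀/4π)·6m₁m₂/r⁴.
F = 6(10⁻⁷)(0.578)(0.0883)/(0.105)⁴ = 2.519×10⁻⁴ N.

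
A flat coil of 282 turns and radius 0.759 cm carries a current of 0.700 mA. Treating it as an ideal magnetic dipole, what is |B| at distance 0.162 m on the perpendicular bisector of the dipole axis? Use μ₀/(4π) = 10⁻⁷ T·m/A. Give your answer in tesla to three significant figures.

B ≈ 8.40×10⁻¹⁰ T

m = NIA = NIπa² = 282·(7.00×10⁻⁴)·π·(0.00759)² = 3.573×10⁻⁵ A·m².
In the equatorial plane B = (μ₀/4π)·m/r³ (half the axial value).
B = (10⁻⁷)·(3.573×10⁻⁵) / (0.162)³ = 8.404×10⁻¹⁰ T.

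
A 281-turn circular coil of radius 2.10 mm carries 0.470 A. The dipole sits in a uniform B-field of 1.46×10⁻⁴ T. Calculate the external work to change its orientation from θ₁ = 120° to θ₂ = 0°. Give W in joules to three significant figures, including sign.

m = NIA = NIπa² = 281·(0.470)·π·(0.00210)² = 0.00183 A·m².
W_ext = ΔU = −mB cosθ₂ + mB cosθ₁ = mB(cosθ₁ − cosθ₂).
W = (0.00183)(1.46×10⁻⁴)·(cos120° − cos0°) = (2.672×10⁻⁷)·(-1.5000) = -4.008×10⁻⁷ J.

W ≈ -4.01×10⁻⁷ J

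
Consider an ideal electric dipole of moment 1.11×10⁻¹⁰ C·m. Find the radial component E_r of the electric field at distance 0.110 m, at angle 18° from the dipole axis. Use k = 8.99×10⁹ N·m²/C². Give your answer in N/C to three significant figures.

E_r ≈ 1430 N/C

For a dipole, E_r = (2kp cosθ)/r³.
kp/r³ = (8.99×10⁹)(1.11×10⁻¹⁰)/(0.110)³ = 749.7 N/C.
E_r = 2·749.7·cos18° = 1426 N/C.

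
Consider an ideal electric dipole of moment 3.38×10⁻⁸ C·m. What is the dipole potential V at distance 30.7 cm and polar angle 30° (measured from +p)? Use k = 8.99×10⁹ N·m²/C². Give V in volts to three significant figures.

The dipole potential is V = kp cosθ / r².
V = (8.99×10⁹)(3.38×10⁻⁸)·cos30° / (0.307)² = 2792 V.

V ≈ 2790 V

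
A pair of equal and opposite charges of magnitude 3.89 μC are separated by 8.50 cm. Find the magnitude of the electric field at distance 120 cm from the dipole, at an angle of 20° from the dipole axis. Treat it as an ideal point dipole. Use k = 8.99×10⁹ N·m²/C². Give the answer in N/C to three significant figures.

Dipole moment p = qd = (3.89×10⁻⁶ C)(0.0850 m) = 3.307×10⁻⁷ C·m.
At angle θ the dipole field magnitude is E = (kp/r³)·√(1 + 3cos²θ).
kp/r³ = (8.99×10⁹)(3.307×10⁻⁷) / (1.20)³ = 1720 N/C.
√(1 + 3cos²20°) = √(1 + 3·0.8830) = √3.6491 ≈ 1.9103.
E ≈ 1720 × 1.910 = 3287 N/C.

E ≈ 3290 N/C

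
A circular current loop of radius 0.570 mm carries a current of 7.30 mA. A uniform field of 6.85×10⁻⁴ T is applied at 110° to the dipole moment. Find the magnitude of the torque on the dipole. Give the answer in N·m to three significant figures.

τ ≈ 4.80×10⁻¹² N·m

Magnetic moment m = IA = Iπa² = (0.00730)·π·(5.70×10⁻⁴)² = 7.451×10⁻⁹ A·m².
Torque on a magnetic dipole: τ = mB sinθ.
τ = (7.451×10⁻⁹)(6.85×10⁻⁴)·sin110° = 4.796×10⁻¹² N·m.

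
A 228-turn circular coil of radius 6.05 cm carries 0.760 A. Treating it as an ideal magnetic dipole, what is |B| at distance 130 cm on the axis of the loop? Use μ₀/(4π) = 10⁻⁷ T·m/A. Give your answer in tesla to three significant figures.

B ≈ 1.81×10⁻⁷ T

m = NIA = NIπa² = 228·(0.760)·π·(0.0605)² = 1.993 A·m².
On axis B = (μ₀/4π)·2m/r³.
B = 2·(10⁻⁷)·(1.993) / (1.30)³ = 1.814×10⁻⁷ T.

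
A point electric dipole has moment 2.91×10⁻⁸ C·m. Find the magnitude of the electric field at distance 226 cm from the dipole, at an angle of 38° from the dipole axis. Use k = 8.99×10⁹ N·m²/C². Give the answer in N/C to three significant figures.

E ≈ 38.3 N/C

At angle θ the dipole field magnitude is E = (kp/r³)·√(1 + 3cos²θ).
kp/r³ = (8.99×10⁹)(2.91×10⁻⁸) / (2.26)³ = 22.66 N/C.
√(1 + 3cos²38°) = √(1 + 3·0.6210) = √2.8629 ≈ 1.6920.
E ≈ 22.66 × 1.692 = 38.35 N/C.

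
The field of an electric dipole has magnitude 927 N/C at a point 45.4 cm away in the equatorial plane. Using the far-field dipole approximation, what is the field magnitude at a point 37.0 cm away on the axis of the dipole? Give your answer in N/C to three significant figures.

E ≈ 3430 N/C

Dipole fields scale as 1/r³ in the far field.
The axial field is twice the equatorial field at the same r, so the geometry factor is 2/1.
E₂ = E₁ · (2/1) · (r₁/r₂)³ = 927 · 2 · (45.4/37.0)³.
(r₁/r₂)³ = (1.227)³ = 1.847.
E₂ ≈ 3425 N/C.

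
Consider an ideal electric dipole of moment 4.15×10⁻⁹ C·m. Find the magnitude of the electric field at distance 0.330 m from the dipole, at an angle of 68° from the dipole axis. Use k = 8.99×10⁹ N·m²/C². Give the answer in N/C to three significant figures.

E ≈ 1240 N/C

At angle θ the dipole field magnitude is E = (kp/r³)·√(1 + 3cos²θ).
kp/r³ = (8.99×10⁹)(4.15×10⁻⁹) / (0.330)³ = 1038 N/C.
√(1 + 3cos²68°) = √(1 + 3·0.1403) = √1.4210 ≈ 1.1921.
E ≈ 1038 × 1.192 = 1238 N/C.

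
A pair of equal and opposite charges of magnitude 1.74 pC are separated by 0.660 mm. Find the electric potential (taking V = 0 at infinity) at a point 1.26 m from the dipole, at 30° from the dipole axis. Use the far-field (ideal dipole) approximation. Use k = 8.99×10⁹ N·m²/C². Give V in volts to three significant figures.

V ≈ 5.63×10⁻⁶ V

Dipole moment p = qd = (1.74×10⁻¹² C)(6.60×10⁻⁴ m) = 1.148×10⁻¹⁵ C·m.
The dipole potential is V = kp cosθ / r².
V = (8.99×10⁹)(1.148×10⁻¹⁵)·cos30° / (1.26)² = 5.630×10⁻⁶ V.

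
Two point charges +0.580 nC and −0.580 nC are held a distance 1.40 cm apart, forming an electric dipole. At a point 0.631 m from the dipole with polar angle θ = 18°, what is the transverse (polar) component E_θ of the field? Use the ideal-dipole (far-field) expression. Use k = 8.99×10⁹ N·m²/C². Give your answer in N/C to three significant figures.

E_θ ≈ 0.0898 N/C

Dipole moment p = qd = (5.80×10⁻¹⁰ C)(0.0140 m) = 8.12×10⁻¹² C·m.
For a dipole, E_θ = (kp sinθ)/r³.
kp/r³ = (8.99×10⁹)(8.12×10⁻¹²)/(0.631)³ = 0.2906 N/C.
E_θ = 0.2906·sin18° = 0.08979 N/C.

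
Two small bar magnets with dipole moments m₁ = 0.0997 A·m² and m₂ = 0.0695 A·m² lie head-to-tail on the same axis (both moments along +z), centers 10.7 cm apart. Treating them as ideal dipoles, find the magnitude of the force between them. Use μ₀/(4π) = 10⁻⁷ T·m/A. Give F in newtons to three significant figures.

F ≈ 3.17×10⁻⁵ N

On-axis B of dipole 1: B = (μ₀/4π)·2m₁/r³. Force on dipole 2: F = m₂·dB/dr.
dB/dr = −(μ₀/4π)·6m₁/r⁴, so |F| = (μ₀/4π)·6m₁m₂/r⁴.
F = 6(10⁻⁷)(0.0997)(0.0695)/(0.107)⁴ = 3.172×10⁻⁵ N.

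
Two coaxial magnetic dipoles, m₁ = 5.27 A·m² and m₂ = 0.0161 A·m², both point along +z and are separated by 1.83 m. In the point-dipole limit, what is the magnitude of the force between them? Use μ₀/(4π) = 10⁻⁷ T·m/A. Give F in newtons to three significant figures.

F ≈ 4.54×10⁻⁹ N

On-axis B of dipole 1: B = (μ₀/4π)·2m₁/r³. Force on dipole 2: F = m₂·dB/dr.
dB/dr = −(μ₀/4π)·6m₁/r⁴, so |F| = (μ₀/4π)·6m₁m₂/r⁴.
F = 6(10⁻⁷)(5.27)(0.0161)/(1.83)⁴ = 4.539×10⁻⁹ N.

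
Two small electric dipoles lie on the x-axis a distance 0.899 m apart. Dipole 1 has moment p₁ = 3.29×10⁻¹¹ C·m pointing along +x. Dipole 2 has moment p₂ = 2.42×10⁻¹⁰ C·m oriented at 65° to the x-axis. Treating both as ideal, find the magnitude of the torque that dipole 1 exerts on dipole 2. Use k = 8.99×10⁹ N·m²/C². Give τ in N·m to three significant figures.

The second dipole sits on the axis of the first, so the field there is axial: E₁ = 2kp₁/r³ along +x.
E₁ = 2(8.99×10⁹)(3.29×10⁻¹¹)/(0.899)³ = 0.8142 N/C.
Torque on the second dipole: τ = p₂ E₁ sinθ.
τ = (2.42×10⁻¹⁰)(0.8142)·sin65° = 1.786×10⁻¹⁰ N·m.

τ ≈ 1.79×10⁻¹⁰ N·m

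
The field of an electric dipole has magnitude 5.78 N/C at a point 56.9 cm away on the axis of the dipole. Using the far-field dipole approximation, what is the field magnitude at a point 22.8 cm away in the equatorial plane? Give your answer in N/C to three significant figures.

Dipole fields scale as 1/r³ in the far field.
The axial field is twice the equatorial field at the same r, so the geometry factor is 1/2.
E₂ = E₁ · (1/2) · (r₁/r₂)³ = 5.78 · 0.5 · (56.9/22.8)³.
(r₁/r₂)³ = (2.496)³ = 15.54.
E₂ ≈ 44.92 N/C.

E ≈ 44.9 N/C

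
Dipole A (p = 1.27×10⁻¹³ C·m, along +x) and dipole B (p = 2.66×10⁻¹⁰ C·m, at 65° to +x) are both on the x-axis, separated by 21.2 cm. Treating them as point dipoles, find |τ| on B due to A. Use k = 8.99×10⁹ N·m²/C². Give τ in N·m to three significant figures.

τ ≈ 5.78×10⁻¹¹ N·m

The second dipole sits on the axis of the first, so the field there is axial: E₁ = 2kp₁/r³ along +x.
E₁ = 2(8.99×10⁹)(1.27×10⁻¹³)/(0.212)³ = 0.2397 N/C.
Torque on the second dipole: τ = p₂ E₁ sinθ.
τ = (2.66×10⁻¹⁰)(0.2397)·sin65° = 5.778×10⁻¹¹ N·m.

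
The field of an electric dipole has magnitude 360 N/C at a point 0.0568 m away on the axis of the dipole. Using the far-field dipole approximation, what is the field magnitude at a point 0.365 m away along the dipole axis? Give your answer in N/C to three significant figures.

Dipole fields scale as 1/r³ in the far field; the geometry is the same at both points.
E₂ = E₁ · (r₁/r₂)³ = 360 · (0.0568/0.365)³.
(r₁/r₂)³ = (0.1556)³ = 0.003768.
E₂ ≈ 1.357 N/C.

E ≈ 1.36 N/C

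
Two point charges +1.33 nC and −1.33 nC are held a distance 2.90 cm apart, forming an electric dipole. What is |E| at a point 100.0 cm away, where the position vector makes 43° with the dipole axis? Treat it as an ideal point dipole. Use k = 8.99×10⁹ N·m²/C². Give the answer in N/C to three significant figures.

E ≈ 0.560 N/C

Dipole moment p = qd = (1.33×10⁻⁹ C)(0.0290 m) = 3.857×10⁻¹¹ C·m.
At angle θ the dipole field magnitude is E = (kp/r³)·√(1 + 3cos²θ).
kp/r³ = (8.99×10⁹)(3.857×10⁻¹¹) / (1.00)³ = 0.3467 N/C.
√(1 + 3cos²43°) = √(1 + 3·0.5349) = √2.6046 ≈ 1.6139.
E ≈ 0.3467 × 1.614 = 0.5596 N/C.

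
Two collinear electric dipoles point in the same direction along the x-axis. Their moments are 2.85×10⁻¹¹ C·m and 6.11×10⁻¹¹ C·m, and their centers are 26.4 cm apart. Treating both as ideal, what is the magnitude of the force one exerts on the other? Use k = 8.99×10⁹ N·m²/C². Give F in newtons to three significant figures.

F ≈ 1.93×10⁻⁸ N

On-axis field of dipole 1 at distance r: E = 2kp₁/r³. Force on dipole 2 is F = p₂·dE/dr (gradient along axis).
dE/dr = −6kp₁/r⁴, so |F| = 6kp₁p₂/r⁴ (attractive for aligned moments).
F = 6(8.99×10⁹)(2.85×10⁻¹¹)(6.11×10⁻¹¹)/(0.264)⁴ = 1.934×10⁻⁸ N.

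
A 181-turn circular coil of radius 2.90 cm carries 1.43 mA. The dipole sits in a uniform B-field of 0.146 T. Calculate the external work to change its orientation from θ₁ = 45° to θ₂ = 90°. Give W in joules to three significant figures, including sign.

W ≈ 7.06×10⁻⁵ J

m = NIA = NIπa² = 181·(0.00143)·π·(0.0290)² = 6.838×10⁻⁴ A·m².
W_ext = ΔU = −mB cosθ₂ + mB cosθ₁ = mB(cosθ₁ − cosθ₂).
W = (6.838×10⁻⁴)(0.146)·(cos45° − cos90°) = (9.983×10⁻⁵)·(+0.7071) = 7.059×10⁻⁵ J.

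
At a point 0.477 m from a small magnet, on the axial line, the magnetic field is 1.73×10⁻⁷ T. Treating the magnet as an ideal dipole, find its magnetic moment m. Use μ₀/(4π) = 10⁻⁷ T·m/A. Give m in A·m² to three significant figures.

m ≈ 0.0939 A·m²

On axis B = (μ₀/4π)·2m/r³, so m = Br³·4π/(μ₀·2).
m = (1.73×10⁻⁷)·(0.477)³ / (2·10⁻⁷) = 0.09388 A·m².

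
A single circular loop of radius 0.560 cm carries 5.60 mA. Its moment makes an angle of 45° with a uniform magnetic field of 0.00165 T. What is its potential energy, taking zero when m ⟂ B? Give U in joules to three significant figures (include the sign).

Magnetic moment m = IA = Iπa² = (0.00560)·π·(0.00560)² = 5.517×10⁻⁷ A·m².
U = −m·B = −mB cosθ.
U = −(5.517×10⁻⁷)(0.00165)·cos45° = -6.437×10⁻¹⁰ J.

U ≈ -6.44×10⁻¹⁰ J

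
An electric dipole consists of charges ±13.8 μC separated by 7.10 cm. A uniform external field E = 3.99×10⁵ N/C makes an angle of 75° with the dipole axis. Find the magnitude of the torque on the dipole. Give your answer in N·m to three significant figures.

τ ≈ 0.378 N·m

Dipole moment p = qd = (1.38×10⁻⁵ C)(0.0710 m) = 9.798×10⁻⁷ C·m.
Torque on an electric dipole: τ = pE sinθ.
τ = (9.798×10⁻⁷)(3.99×10⁵)·sin75° = 0.3776 N·m.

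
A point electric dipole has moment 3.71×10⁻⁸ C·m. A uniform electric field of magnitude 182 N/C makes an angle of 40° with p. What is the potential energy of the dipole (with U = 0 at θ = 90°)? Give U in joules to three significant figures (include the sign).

U ≈ -5.17×10⁻⁶ J

U = −p·E = −pE cosθ.
U = −(3.71×10⁻⁸)(182)·cos40° = -5.172×10⁻⁶ J.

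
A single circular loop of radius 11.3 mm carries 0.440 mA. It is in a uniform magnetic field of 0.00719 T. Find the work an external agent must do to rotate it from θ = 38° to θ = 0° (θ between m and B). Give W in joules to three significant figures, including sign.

Magnetic moment m = IA = Iπa² = (4.40×10⁻⁴)·π·(0.0113)² = 1.765×10⁻⁷ A·m².
W_ext = ΔU = −mB cosθ₂ + mB cosθ₁ = mB(cosθ₁ − cosθ₂).
W = (1.765×10⁻⁷)(0.00719)·(cos38° − cos0°) = (1.269×10⁻⁹)·(-0.2120) = -2.690×10⁻¹⁰ J.

W ≈ -2.69×10⁻¹⁰ J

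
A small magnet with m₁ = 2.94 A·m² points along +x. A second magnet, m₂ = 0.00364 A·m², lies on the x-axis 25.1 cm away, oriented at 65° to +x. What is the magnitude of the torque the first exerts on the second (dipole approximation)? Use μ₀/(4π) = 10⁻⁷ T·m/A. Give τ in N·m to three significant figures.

Dipole B is on the axis of dipole A, so B₁ there is axial: B₁ = (μ₀/4π)·2m₁/r³ along +x.
B₁ = 2(10⁻⁷)(2.94)/(0.251)³ = 3.718×10⁻⁵ T.
τ = m₂ B₁ sinθ.
τ = (0.00364)(3.718×10⁻⁵)·sin65° = 1.227×10⁻⁷ N·m.

τ ≈ 1.23×10⁻⁷ N·m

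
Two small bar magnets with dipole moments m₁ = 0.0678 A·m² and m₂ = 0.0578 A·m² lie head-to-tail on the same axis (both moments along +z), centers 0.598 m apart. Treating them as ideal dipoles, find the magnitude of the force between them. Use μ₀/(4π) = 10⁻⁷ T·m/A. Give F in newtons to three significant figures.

F ≈ 1.84×10⁻⁸ N

On-axis B of dipole 1: B = (μ₀/4π)·2m₁/r³. Force on dipole 2: F = m₂·dB/dr.
dB/dr = −(μ₀/4π)·6m₁/r⁴, so |F| = (μ₀/4π)·6m₁m₂/r⁴.
F = 6(10⁻⁷)(0.0678)(0.0578)/(0.598)⁴ = 1.839×10⁻⁸ N.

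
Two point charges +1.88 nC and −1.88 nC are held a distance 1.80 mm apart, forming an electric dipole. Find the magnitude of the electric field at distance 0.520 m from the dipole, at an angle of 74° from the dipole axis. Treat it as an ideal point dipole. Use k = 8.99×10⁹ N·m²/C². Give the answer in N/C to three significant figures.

E ≈ 0.240 N/C

Dipole moment p = qd = (1.88×10⁻⁹ C)(0.00180 m) = 3.384×10⁻¹² C·m.
At angle θ the dipole field magnitude is E = (kp/r³)·√(1 + 3cos²θ).
kp/r³ = (8.99×10⁹)(3.384×10⁻¹²) / (0.520)³ = 0.2164 N/C.
√(1 + 3cos²74°) = √(1 + 3·0.0760) = √1.2279 ≈ 1.1081.
E ≈ 0.2164 × 1.108 = 0.2398 N/C.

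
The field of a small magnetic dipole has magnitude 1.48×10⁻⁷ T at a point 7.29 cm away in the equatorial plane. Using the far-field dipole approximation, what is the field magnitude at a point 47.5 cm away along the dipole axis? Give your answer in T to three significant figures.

B ≈ 1.07×10⁻⁹ T

Dipole fields scale as 1/r³ in the far field.
The axial field is twice the equatorial field at the same r, so the geometry factor is 2/1.
B₂ = B₁ · (2/1) · (r₁/r₂)³ = 1.48×10⁻⁷ · 2 · (7.29/47.5)³.
(r₁/r₂)³ = (0.1535)³ = 0.003615.
B₂ ≈ 1.070×10⁻⁹ T.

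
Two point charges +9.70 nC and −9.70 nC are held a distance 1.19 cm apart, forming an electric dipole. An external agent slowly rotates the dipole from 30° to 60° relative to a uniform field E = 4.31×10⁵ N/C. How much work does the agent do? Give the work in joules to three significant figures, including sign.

Dipole moment p = qd = (9.70×10⁻⁹ C)(0.0119 m) = 1.154×10⁻¹⁰ C·m.
W_ext = ΔU = U(θ₂) − U(θ₁) = −pE cosθ₂ − (−pE cosθ₁) = pE(cosθ₁ − cosθ₂).
W = (1.154×10⁻¹⁰)(4.31×10⁵)·(cos30° − cos60°) = (4.974×10⁻⁵)·(+0.3660) = 1.821×10⁻⁵ J.

W ≈ 1.82×10⁻⁵ J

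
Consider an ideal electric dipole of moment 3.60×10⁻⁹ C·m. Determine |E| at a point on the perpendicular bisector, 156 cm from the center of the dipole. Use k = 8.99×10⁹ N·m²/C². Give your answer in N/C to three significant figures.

In the equatorial plane E = kp/r³.
E = (8.99×10⁹)(3.60×10⁻⁹) / (1.56)³ = 8.525 N/C.

E ≈ 8.52 N/C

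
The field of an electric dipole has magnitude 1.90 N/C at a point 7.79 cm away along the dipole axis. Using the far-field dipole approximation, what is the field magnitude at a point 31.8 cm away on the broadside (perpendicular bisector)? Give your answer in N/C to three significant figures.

Dipole fields scale as 1/r³ in the far field.
The axial field is twice the equatorial field at the same r, so the geometry factor is 1/2.
E₂ = E₁ · (1/2) · (r₁/r₂)³ = 1.90 · 0.5 · (7.79/31.8)³.
(r₁/r₂)³ = (0.245)³ = 0.0147.
E₂ ≈ 0.01397 N/C.

E ≈ 0.0140 N/C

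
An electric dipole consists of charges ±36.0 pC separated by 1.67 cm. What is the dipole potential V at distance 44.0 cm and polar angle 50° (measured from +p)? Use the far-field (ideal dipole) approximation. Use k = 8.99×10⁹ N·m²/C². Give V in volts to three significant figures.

Dipole moment p = qd = (3.60×10⁻¹¹ C)(0.0167 m) = 6.012×10⁻¹³ C·m.
The dipole potential is V = kp cosθ / r².
V = (8.99×10⁹)(6.012×10⁻¹³)·cos50° / (0.440)² = 0.01794 V.

V ≈ 0.0179 V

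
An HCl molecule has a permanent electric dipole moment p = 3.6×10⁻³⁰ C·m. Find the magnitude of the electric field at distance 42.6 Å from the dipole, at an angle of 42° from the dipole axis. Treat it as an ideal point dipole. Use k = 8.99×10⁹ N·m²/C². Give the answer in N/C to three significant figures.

At angle θ the dipole field magnitude is E = (kp/r³)·√(1 + 3cos²θ).
kp/r³ = (8.99×10⁹)(3.60×10⁻³⁰) / (4.26×10⁻⁹)³ = 4.186×10⁵ N/C.
√(1 + 3cos²42°) = √(1 + 3·0.5523) = √2.6568 ≈ 1.6300.
E ≈ 4.186×10⁵ × 1.630 = 6.824×10⁵ N/C.

E ≈ 6.82×10⁵ N/C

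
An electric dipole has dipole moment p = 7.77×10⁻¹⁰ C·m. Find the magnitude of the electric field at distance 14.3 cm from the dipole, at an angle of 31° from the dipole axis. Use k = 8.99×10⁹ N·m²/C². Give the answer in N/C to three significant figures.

E ≈ 4280 N/C

At angle θ the dipole field magnitude is E = (kp/r³)·√(1 + 3cos²θ).
kp/r³ = (8.99×10⁹)(7.77×10⁻¹⁰) / (0.143)³ = 2389 N/C.
√(1 + 3cos²31°) = √(1 + 3·0.7347) = √3.2042 ≈ 1.7900.
E ≈ 2389 × 1.790 = 4276 N/C.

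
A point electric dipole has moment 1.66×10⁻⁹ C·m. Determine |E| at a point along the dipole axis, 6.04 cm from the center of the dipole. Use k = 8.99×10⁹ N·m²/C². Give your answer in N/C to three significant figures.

E ≈ 1.35×10⁵ N/C

On the dipole axis E = 2kp/r³.
E = 2·(8.99×10⁹)(1.66×10⁻⁹) / (0.0604)³ = 1.355×10⁵ N/C.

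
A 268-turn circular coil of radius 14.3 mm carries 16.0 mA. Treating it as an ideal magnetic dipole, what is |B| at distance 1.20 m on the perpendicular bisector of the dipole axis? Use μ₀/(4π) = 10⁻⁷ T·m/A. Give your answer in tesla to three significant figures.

B ≈ 1.59×10⁻¹⁰ T

m = NIA = NIπa² = 268·(0.0160)·π·(0.0143)² = 0.002755 A·m².
In the equatorial plane B = (μ₀/4π)·m/r³ (half the axial value).
B = (10⁻⁷)·(0.002755) / (1.20)³ = 1.594×10⁻¹⁰ T.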